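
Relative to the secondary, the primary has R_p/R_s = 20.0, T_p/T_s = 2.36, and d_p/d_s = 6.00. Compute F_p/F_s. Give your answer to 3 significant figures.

L_p/L_s = (R_p/R_s)²(T_p/T_s)⁴ = (20.0)² × (2.36)⁴ = 1.241×10^4.
F_p/F_s = (L_p/L_s)/(d_p/d_s)² = 1.241×10^4 / (6.00)² = 344.7.

345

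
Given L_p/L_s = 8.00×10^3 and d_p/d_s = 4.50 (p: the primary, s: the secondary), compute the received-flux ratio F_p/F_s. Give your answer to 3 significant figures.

F = L/(4πd²), so F_p/F_s = (L_p/L_s) / (d_p/d_s)²
= 8.00×10^3 / (4.50)² = 8.00×10^3 / 20.25 = 395.1.

395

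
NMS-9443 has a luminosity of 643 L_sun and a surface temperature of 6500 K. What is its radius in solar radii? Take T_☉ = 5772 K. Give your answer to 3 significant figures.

20.0 solar radii

R/R_☉ = √(L/L_☉) / (T/T_☉)² = √(643) / (1.126)²
       = 25.36 / 1.268 = 20.00.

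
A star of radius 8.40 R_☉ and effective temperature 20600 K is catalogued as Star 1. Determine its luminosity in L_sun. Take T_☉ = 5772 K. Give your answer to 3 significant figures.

L/L_☉ = (R/R_☉)² (T/T_☉)⁴ = (8.40)² × (20600/5772)⁴
       = 70.56 × (3.569)⁴ = 70.56 × 162.2 = 1.145×10^4.

1.14×10^4 L_sun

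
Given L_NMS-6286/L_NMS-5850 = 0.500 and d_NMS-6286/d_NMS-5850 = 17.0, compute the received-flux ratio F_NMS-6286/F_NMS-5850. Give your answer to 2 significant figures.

F = L/(4πd²), so F_NMS-6286/F_NMS-5850 = (L_NMS-6286/L_NMS-5850) / (d_NMS-6286/d_NMS-5850)²
= 0.500 / (17.0)² = 0.500 / 289.0 = 0.001730.

0.0017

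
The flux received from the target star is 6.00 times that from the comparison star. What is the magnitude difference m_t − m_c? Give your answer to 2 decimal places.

-1.95

m_t − m_c = −2.5 log₁₀(F_t/F_c) = −2.5 log₁₀(6.00) = −2.5 × (0.778) = -1.945.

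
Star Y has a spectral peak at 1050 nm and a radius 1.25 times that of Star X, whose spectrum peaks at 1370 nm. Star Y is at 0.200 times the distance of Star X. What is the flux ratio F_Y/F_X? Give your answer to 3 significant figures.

113

Wien's law: T_Y/T_X = λ_X/λ_Y = 1370/1050 = 1.305.
L_Y/L_X = (R_Y/R_X)²(T_Y/T_X)⁴ = (1.25)²(1.305)⁴ = 4.528.
F_Y/F_X = (L_Y/L_X)/(d_Y/d_X)² = 4.528/(0.200)² = 113.2.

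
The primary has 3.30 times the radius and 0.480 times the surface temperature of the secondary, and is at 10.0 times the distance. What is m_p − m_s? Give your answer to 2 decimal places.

5.60

L_p/L_s = (3.30)²(0.480)⁴ = 0.5781.
F_p/F_s = (L_p/L_s)/(d_p/d_s)² = 0.5781/100.0 = 0.005781.
m_p − m_s = −2.5 log₁₀(0.005781) = 5.60.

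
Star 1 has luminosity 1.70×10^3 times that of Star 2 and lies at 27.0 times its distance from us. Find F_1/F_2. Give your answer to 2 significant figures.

F = L/(4πd²), so F_1/F_2 = (L_1/L_2) / (d_1/d_2)²
= 1.70×10^3 / (27.0)² = 1.70×10^3 / 729.0 = 2.332.

2.3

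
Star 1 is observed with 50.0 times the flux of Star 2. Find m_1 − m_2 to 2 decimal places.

m_1 − m_2 = −2.5 log₁₀(F_1/F_2) = −2.5 log₁₀(50.0) = −2.5 × (1.699) = -4.247.

-4.25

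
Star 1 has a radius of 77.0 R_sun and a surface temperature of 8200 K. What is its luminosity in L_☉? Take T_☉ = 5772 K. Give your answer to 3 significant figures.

2.42×10^4 L_☉

L/L_☉ = (R/R_☉)² (T/T_☉)⁴ = (77.0)² × (8200/5772)⁴
       = 5929 × (1.421)⁴ = 5929 × 4.073 = 2.415×10^4.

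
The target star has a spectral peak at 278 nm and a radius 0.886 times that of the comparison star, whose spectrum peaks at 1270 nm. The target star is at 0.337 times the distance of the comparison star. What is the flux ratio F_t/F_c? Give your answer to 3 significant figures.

3.01×10^3

Wien's law: T_t/T_c = λ_c/λ_t = 1270/278 = 4.568.
L_t/L_c = (R_t/R_c)²(T_t/T_c)⁴ = (0.886)²(4.568)⁴ = 341.9.
F_t/F_c = (L_t/L_c)/(d_t/d_c)² = 341.9/(0.337)² = 3011.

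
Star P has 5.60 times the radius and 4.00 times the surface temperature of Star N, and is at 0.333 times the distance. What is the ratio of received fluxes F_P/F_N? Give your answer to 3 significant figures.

L_P/L_N = (R_P/R_N)²(T_P/T_N)⁴ = (5.60)² × (4.00)⁴ = 8028.
F_P/F_N = (L_P/L_N)/(d_P/d_N)² = 8028 / (0.333)² = 7.240×10^4.

7.24×10^4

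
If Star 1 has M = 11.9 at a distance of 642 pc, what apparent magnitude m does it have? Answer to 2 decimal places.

20.94

m = M + 5 log₁₀(d/10 pc) = 11.9 + 5 log₁₀(642/10)
  = 11.9 + 5 × 1.808 = 11.9 + 9.04 = 20.94.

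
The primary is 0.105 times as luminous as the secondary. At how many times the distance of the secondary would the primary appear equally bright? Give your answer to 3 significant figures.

0.324

Equal flux requires L_p/d_p² = L_s/d_s², so d_p/d_s = √(L_p/L_s)
= √(0.105) = 0.3240.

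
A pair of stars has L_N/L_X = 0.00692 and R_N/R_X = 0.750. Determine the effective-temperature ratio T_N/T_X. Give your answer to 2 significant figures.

L ∝ R²T⁴ gives T ∝ (L/R²)^(1/4), so
T_N/T_X = (0.00692 / 0.750²)^(1/4) = (0.01230)^(1/4) = 0.3330.

0.33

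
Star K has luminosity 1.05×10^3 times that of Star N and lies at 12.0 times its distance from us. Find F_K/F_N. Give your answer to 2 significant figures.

7.3

F = L/(4πd²), so F_K/F_N = (L_K/L_N) / (d_K/d_N)²
= 1.05×10^3 / (12.0)² = 1.05×10^3 / 144.0 = 7.292.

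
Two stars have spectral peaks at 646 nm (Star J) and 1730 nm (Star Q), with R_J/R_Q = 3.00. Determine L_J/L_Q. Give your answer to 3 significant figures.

463

Wien's law gives T ∝ 1/λ_max, so T_J/T_Q = λ_Q/λ_J = 1730/646 = 2.678.
Then L ∝ R²T⁴ gives L_J/L_Q = (3.00)² × (2.678)⁴ = 9.000 × 51.43 = 462.9.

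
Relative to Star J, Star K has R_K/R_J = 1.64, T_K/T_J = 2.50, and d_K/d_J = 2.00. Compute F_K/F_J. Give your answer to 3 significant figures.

26.3

L_K/L_J = (R_K/R_J)²(T_K/T_J)⁴ = (1.64)² × (2.50)⁴ = 105.1.
F_K/F_J = (L_K/L_J)/(d_K/d_J)² = 105.1 / (2.00)² = 26.27.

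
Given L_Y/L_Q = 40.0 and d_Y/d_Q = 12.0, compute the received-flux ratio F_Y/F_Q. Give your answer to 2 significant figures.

0.28

F = L/(4πd²), so F_Y/F_Q = (L_Y/L_Q) / (d_Y/d_Q)²
= 40.0 / (12.0)² = 40.0 / 144.0 = 0.2778.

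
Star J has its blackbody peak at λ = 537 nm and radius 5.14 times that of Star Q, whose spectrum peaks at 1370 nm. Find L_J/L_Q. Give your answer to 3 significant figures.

1.12×10^3

Wien's law gives T ∝ 1/λ_max, so T_J/T_Q = λ_Q/λ_J = 1370/537 = 2.551.
Then L ∝ R²T⁴ gives L_J/L_Q = (5.14)² × (2.551)⁴ = 26.42 × 42.36 = 1119.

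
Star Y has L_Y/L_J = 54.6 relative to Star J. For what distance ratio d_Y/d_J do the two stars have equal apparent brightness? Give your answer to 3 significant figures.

Equal flux requires L_Y/d_Y² = L_J/d_J², so d_Y/d_J = √(L_Y/L_J)
= √(54.6) = 7.389.

7.39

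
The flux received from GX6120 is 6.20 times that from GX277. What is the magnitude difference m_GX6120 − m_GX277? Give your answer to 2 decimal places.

m_GX6120 − m_GX277 = −2.5 log₁₀(F_GX6120/F_GX277) = −2.5 log₁₀(6.20) = −2.5 × (0.792) = -1.981.

-1.98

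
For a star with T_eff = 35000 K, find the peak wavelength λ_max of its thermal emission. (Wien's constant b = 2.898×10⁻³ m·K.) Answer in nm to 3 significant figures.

82.8 nm

λ_max = b/T = 2.898×10⁻³ / 35000 = 8.28×10^-8 m = 82.80 nm.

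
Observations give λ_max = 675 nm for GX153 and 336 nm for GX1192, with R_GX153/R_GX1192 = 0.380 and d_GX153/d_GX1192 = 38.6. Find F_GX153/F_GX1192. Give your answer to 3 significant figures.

Wien's law: T_GX153/T_GX1192 = λ_GX1192/λ_GX153 = 336/675 = 0.4978.
L_GX153/L_GX1192 = (R_GX153/R_GX1192)²(T_GX153/T_GX1192)⁴ = (0.380)²(0.4978)⁴ = 0.008866.
F_GX153/F_GX1192 = (L_GX153/L_GX1192)/(d_GX153/d_GX1192)² = 0.008866/(38.6)² = 5.950×10^-6.

5.95×10^-6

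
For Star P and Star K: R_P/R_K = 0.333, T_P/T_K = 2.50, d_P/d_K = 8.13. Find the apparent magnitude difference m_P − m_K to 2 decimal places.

L_P/L_K = (0.333)²(2.50)⁴ = 4.332.
F_P/F_K = (L_P/L_K)/(d_P/d_K)² = 4.332/66.10 = 0.06553.
m_P − m_K = −2.5 log₁₀(0.06553) = 2.96.

2.96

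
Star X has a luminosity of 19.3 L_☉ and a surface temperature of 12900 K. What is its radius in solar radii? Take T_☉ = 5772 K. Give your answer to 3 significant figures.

R/R_☉ = √(L/L_☉) / (T/T_☉)² = √(19.3) / (2.235)²
       = 4.393 / 4.995 = 0.8795.

0.880 solar radii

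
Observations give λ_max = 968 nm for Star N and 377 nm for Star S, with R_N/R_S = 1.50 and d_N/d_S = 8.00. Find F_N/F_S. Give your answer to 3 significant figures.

Wien's law: T_N/T_S = λ_S/λ_N = 377/968 = 0.3895.
L_N/L_S = (R_N/R_S)²(T_N/T_S)⁴ = (1.50)²(0.3895)⁴ = 0.05177.
F_N/F_S = (L_N/L_S)/(d_N/d_S)² = 0.05177/(8.00)² = 8.088×10^-4.

8.09×10^-4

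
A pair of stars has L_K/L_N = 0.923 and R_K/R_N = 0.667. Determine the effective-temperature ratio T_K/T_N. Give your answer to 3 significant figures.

1.20

L ∝ R²T⁴ gives T ∝ (L/R²)^(1/4), so
T_K/T_N = (0.923 / 0.667²)^(1/4) = (2.075)^(1/4) = 1.200.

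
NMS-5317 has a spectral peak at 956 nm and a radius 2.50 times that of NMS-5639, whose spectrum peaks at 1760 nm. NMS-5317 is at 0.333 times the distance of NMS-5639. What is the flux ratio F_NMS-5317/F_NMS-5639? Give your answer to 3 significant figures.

647

Wien's law: T_NMS-5317/T_NMS-5639 = λ_NMS-5639/λ_NMS-5317 = 1760/956 = 1.841.
L_NMS-5317/L_NMS-5639 = (R_NMS-5317/R_NMS-5639)²(T_NMS-5317/T_NMS-5639)⁴ = (2.50)²(1.841)⁴ = 71.80.
F_NMS-5317/F_NMS-5639 = (L_NMS-5317/L_NMS-5639)/(d_NMS-5317/d_NMS-5639)² = 71.80/(0.333)² = 647.5.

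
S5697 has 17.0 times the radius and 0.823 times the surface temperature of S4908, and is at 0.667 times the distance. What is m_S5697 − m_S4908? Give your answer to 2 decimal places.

-6.19

L_S5697/L_S4908 = (17.0)²(0.823)⁴ = 132.6.
F_S5697/F_S4908 = (L_S5697/L_S4908)/(d_S5697/d_S4908)² = 132.6/0.4449 = 298.0.
m_S5697 − m_S4908 = −2.5 log₁₀(298.0) = -6.19.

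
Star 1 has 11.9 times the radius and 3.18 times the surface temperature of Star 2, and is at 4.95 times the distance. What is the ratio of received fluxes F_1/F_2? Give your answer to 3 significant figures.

L_1/L_2 = (R_1/R_2)²(T_1/T_2)⁴ = (11.9)² × (3.18)⁴ = 1.448×10^4.
F_1/F_2 = (L_1/L_2)/(d_1/d_2)² = 1.448×10^4 / (4.95)² = 591.0.

591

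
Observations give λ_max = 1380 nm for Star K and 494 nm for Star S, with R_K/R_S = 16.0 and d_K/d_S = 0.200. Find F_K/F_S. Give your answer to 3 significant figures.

105

Wien's law: T_K/T_S = λ_S/λ_K = 494/1380 = 0.3580.
L_K/L_S = (R_K/R_S)²(T_K/T_S)⁴ = (16.0)²(0.3580)⁴ = 4.204.
F_K/F_S = (L_K/L_S)/(d_K/d_S)² = 4.204/(0.200)² = 105.1.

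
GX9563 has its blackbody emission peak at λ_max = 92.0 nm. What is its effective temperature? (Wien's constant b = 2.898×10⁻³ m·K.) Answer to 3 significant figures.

T = b/λ_max = 2.898×10⁻³ / (92.0×10⁻⁹) = 3.150×10^4 K.

3.15×10^4 K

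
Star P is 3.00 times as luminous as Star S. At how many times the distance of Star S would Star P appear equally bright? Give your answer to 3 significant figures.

1.73

Equal flux requires L_P/d_P² = L_S/d_S², so d_P/d_S = √(L_P/L_S)
= √(3.00) = 1.732.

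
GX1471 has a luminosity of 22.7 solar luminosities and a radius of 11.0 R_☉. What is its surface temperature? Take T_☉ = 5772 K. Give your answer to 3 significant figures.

T/T_☉ = (L/L_☉)^(1/4) / (R/R_☉)^(1/2)
T = 5772 × (22.7)^(1/4) / √(11.0) = 5772 × 2.183 / 3.317 = 3799 K.

3.80×10^3 K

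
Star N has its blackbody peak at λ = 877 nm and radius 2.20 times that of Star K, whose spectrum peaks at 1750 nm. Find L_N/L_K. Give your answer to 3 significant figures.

Wien's law gives T ∝ 1/λ_max, so T_N/T_K = λ_K/λ_N = 1750/877 = 1.995.
Then L ∝ R²T⁴ gives L_N/L_K = (2.20)² × (1.995)⁴ = 4.840 × 15.85 = 76.74.

76.7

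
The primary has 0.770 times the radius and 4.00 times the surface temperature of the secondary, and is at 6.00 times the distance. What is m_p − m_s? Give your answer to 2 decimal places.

-1.56

L_p/L_s = (0.770)²(4.00)⁴ = 151.8.
F_p/F_s = (L_p/L_s)/(d_p/d_s)² = 151.8/36.00 = 4.216.
m_p − m_s = −2.5 log₁₀(4.216) = -1.56.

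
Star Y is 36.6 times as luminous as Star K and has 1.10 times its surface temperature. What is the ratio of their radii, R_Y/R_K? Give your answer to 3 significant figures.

L ∝ R²T⁴ gives R ∝ √L / T², so
R_Y/R_K = √(36.6) / (1.10)² = 6.050 / 1.210 = 5.000.

5.00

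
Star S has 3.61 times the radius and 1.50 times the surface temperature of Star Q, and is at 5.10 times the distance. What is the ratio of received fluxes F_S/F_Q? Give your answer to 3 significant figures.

2.54

L_S/L_Q = (R_S/R_Q)²(T_S/T_Q)⁴ = (3.61)² × (1.50)⁴ = 65.98.
F_S/F_Q = (L_S/L_Q)/(d_S/d_Q)² = 65.98 / (5.10)² = 2.537.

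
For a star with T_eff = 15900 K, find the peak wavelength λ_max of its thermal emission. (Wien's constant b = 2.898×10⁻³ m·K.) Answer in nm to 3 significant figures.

182 nm

λ_max = b/T = 2.898×10⁻³ / 15900 = 1.82×10^-7 m = 182.3 nm.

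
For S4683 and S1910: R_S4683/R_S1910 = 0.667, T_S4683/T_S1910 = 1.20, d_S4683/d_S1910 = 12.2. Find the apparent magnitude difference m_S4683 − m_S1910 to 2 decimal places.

L_S4683/L_S1910 = (0.667)²(1.20)⁴ = 0.9225.
F_S4683/F_S1910 = (L_S4683/L_S1910)/(d_S4683/d_S1910)² = 0.9225/148.8 = 0.006198.
m_S4683 − m_S1910 = −2.5 log₁₀(0.006198) = 5.52.

5.52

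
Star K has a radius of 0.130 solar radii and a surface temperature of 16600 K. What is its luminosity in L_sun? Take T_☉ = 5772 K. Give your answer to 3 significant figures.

1.16 L_sun

L/L_☉ = (R/R_☉)² (T/T_☉)⁴ = (0.130)² × (16600/5772)⁴
       = 0.01690 × (2.876)⁴ = 0.01690 × 68.41 = 1.156.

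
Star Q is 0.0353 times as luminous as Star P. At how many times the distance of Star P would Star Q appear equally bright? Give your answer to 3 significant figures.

Equal flux requires L_Q/d_Q² = L_P/d_P², so d_Q/d_P = √(L_Q/L_P)
= √(0.0353) = 0.1879.

0.188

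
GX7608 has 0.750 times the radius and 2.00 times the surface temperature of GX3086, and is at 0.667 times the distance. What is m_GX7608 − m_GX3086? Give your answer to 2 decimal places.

-3.26

L_GX7608/L_GX3086 = (0.750)²(2.00)⁴ = 9.000.
F_GX7608/F_GX3086 = (L_GX7608/L_GX3086)/(d_GX7608/d_GX3086)² = 9.000/0.4449 = 20.23.
m_GX7608 − m_GX3086 = −2.5 log₁₀(20.23) = -3.26.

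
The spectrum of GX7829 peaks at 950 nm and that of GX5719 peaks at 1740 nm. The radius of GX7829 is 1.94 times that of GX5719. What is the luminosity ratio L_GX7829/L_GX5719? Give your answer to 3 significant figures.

Wien's law gives T ∝ 1/λ_max, so T_GX7829/T_GX5719 = λ_GX5719/λ_GX7829 = 1740/950 = 1.832.
Then L ∝ R²T⁴ gives L_GX7829/L_GX5719 = (1.94)² × (1.832)⁴ = 3.764 × 11.25 = 42.36.

42.4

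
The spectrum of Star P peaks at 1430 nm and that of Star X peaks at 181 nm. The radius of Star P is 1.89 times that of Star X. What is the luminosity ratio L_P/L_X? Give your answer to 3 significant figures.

Wien's law gives T ∝ 1/λ_max, so T_P/T_X = λ_X/λ_P = 181/1430 = 0.1266.
Then L ∝ R²T⁴ gives L_P/L_X = (1.89)² × (0.1266)⁴ = 3.572 × 2.567×10^-4 = 9.168×10^-4.

9.17×10^-4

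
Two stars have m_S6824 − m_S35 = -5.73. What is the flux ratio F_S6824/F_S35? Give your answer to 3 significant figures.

F_S6824/F_S35 = 10^(−(m_S6824 − m_S35)/2.5) = 10^(5.73/2.5) = 10^2.292 = 195.9.

196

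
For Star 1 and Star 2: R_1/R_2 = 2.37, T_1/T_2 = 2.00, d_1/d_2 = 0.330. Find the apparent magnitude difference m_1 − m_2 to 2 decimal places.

-7.29

L_1/L_2 = (2.37)²(2.00)⁴ = 89.87.
F_1/F_2 = (L_1/L_2)/(d_1/d_2)² = 89.87/0.1089 = 825.3.
m_1 − m_2 = −2.5 log₁₀(825.3) = -7.29.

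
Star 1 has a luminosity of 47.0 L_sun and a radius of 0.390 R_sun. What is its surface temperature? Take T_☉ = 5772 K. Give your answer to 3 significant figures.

2.42×10^4 K

T/T_☉ = (L/L_☉)^(1/4) / (R/R_☉)^(1/2)
T = 5772 × (47.0)^(1/4) / √(0.390) = 5772 × 2.618 / 0.6245 = 2.420×10^4 K.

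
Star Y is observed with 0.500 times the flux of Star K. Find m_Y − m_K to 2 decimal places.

m_Y − m_K = −2.5 log₁₀(F_Y/F_K) = −2.5 log₁₀(0.500) = −2.5 × (-0.301) = 0.753.

0.75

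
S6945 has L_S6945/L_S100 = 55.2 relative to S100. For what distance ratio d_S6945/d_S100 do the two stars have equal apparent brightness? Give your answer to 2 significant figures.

7.4

Equal flux requires L_S6945/d_S6945² = L_S100/d_S100², so d_S6945/d_S100 = √(L_S6945/L_S100)
= √(55.2) = 7.430.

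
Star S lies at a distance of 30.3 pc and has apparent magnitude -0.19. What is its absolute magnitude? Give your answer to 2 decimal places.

M = m − 5 log₁₀(d/10 pc) = -0.19 − 5 log₁₀(30.3/10)
  = -0.19 − 5 × 0.481 = -0.19 − 2.41 = -2.60.

-2.60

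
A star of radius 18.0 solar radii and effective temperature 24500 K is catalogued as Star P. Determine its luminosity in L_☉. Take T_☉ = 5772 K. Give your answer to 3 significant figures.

L/L_☉ = (R/R_☉)² (T/T_☉)⁴ = (18.0)² × (24500/5772)⁴
       = 324.0 × (4.245)⁴ = 324.0 × 324.6 = 1.052×10^5.

1.05×10^5 L_☉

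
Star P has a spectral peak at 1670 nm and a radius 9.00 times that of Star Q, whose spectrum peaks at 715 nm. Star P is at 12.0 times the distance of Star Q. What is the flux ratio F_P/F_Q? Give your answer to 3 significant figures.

Wien's law: T_P/T_Q = λ_Q/λ_P = 715/1670 = 0.4281.
L_P/L_Q = (R_P/R_Q)²(T_P/T_Q)⁴ = (9.00)²(0.4281)⁴ = 2.722.
F_P/F_Q = (L_P/L_Q)/(d_P/d_Q)² = 2.722/(12.0)² = 0.01890.

0.0189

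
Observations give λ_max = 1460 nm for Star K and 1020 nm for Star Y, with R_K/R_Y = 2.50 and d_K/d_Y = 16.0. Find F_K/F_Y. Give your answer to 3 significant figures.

0.00582

Wien's law: T_K/T_Y = λ_Y/λ_K = 1020/1460 = 0.6986.
L_K/L_Y = (R_K/R_Y)²(T_K/T_Y)⁴ = (2.50)²(0.6986)⁴ = 1.489.
F_K/F_Y = (L_K/L_Y)/(d_K/d_Y)² = 1.489/(16.0)² = 0.005816.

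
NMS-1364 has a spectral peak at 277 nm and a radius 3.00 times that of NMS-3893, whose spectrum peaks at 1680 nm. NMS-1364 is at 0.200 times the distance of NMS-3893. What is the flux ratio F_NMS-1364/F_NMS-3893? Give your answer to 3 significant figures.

Wien's law: T_NMS-1364/T_NMS-3893 = λ_NMS-3893/λ_NMS-1364 = 1680/277 = 6.065.
L_NMS-1364/L_NMS-3893 = (R_NMS-1364/R_NMS-3893)²(T_NMS-1364/T_NMS-3893)⁴ = (3.00)²(6.065)⁴ = 1.218×10^4.
F_NMS-1364/F_NMS-3893 = (L_NMS-1364/L_NMS-3893)/(d_NMS-1364/d_NMS-3893)² = 1.218×10^4/(0.200)² = 3.044×10^5.

3.04×10^5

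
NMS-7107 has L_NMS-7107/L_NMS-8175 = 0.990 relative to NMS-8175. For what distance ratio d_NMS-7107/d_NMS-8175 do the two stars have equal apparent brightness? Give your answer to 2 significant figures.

Equal flux requires L_NMS-7107/d_NMS-7107² = L_NMS-8175/d_NMS-8175², so d_NMS-7107/d_NMS-8175 = √(L_NMS-7107/L_NMS-8175)
= √(0.990) = 0.9950.

0.99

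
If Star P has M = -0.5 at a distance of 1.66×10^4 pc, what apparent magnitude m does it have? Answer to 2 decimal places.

15.60

m = M + 5 log₁₀(d/10 pc) = -0.5 + 5 log₁₀(1.66×10^4/10)
  = -0.5 + 5 × 3.220 = -0.5 + 16.10 = 15.60.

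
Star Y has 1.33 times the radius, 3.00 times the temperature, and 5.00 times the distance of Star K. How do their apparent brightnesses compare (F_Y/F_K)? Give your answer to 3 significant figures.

5.73

L_Y/L_K = (R_Y/R_K)²(T_Y/T_K)⁴ = (1.33)² × (3.00)⁴ = 143.3.
F_Y/F_K = (L_Y/L_K)/(d_Y/d_K)² = 143.3 / (5.00)² = 5.731.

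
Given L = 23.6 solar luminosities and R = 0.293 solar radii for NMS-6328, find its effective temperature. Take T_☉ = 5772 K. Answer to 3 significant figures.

2.35×10^4 K

T/T_☉ = (L/L_☉)^(1/4) / (R/R_☉)^(1/2)
T = 5772 × (23.6)^(1/4) / √(0.293) = 5772 × 2.204 / 0.5413 = 2.350×10^4 K.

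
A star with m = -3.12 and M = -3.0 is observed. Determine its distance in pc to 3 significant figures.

9.46 pc

m − M = 5 log₁₀(d/10 pc)
-3.12 − (-3.0) = -0.12 = 5 log₁₀(d/10)
d = 10 × 10^(-0.12/5) = 10 × 10^-0.024 = 9.462 pc.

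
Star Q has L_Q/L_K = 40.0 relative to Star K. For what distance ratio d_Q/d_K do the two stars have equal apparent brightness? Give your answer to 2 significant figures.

Equal flux requires L_Q/d_Q² = L_K/d_K², so d_Q/d_K = √(L_Q/L_K)
= √(40.0) = 6.325.

6.3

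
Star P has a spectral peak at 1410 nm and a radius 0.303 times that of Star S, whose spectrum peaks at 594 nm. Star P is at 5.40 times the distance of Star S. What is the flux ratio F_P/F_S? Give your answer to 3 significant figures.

9.92×10^-5

Wien's law: T_P/T_S = λ_S/λ_P = 594/1410 = 0.4213.
L_P/L_S = (R_P/R_S)²(T_P/T_S)⁴ = (0.303)²(0.4213)⁴ = 0.002892.
F_P/F_S = (L_P/L_S)/(d_P/d_S)² = 0.002892/(5.40)² = 9.917×10^-5.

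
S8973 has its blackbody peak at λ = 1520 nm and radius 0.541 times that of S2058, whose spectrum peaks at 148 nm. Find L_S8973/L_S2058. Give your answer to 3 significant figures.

2.63×10^-5

Wien's law gives T ∝ 1/λ_max, so T_S8973/T_S2058 = λ_S2058/λ_S8973 = 148/1520 = 0.09737.
Then L ∝ R²T⁴ gives L_S8973/L_S2058 = (0.541)² × (0.09737)⁴ = 0.2927 × 8.988×10^-5 = 2.631×10^-5.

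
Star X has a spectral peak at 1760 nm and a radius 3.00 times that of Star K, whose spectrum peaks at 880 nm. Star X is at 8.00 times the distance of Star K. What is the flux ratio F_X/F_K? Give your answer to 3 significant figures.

0.00879

Wien's law: T_X/T_K = λ_K/λ_X = 880/1760 = 0.5000.
L_X/L_K = (R_X/R_K)²(T_X/T_K)⁴ = (3.00)²(0.5000)⁴ = 0.5625.
F_X/F_K = (L_X/L_K)/(d_X/d_K)² = 0.5625/(8.00)² = 0.008789.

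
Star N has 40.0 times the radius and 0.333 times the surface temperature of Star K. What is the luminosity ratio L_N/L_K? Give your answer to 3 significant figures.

From the Stefan–Boltzmann law, L ∝ R²T⁴, so
L_N/L_K = (R_N/R_K)² (T_N/T_K)⁴ = (40.0)² × (0.333)⁴ = 1600 × 0.01230 = 19.67.

19.7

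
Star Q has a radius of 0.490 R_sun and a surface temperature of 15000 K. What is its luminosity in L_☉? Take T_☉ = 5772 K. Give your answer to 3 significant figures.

L/L_☉ = (R/R_☉)² (T/T_☉)⁴ = (0.490)² × (15000/5772)⁴
       = 0.2401 × (2.599)⁴ = 0.2401 × 45.61 = 10.95.

11.0 L_☉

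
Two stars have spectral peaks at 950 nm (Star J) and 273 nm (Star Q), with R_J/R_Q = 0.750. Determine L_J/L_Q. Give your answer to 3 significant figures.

Wien's law gives T ∝ 1/λ_max, so T_J/T_Q = λ_Q/λ_J = 273/950 = 0.2874.
Then L ∝ R²T⁴ gives L_J/L_Q = (0.750)² × (0.2874)⁴ = 0.5625 × 0.006820 = 0.003836.

0.00384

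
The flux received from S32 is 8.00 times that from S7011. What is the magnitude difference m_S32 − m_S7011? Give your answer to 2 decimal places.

m_S32 − m_S7011 = −2.5 log₁₀(F_S32/F_S7011) = −2.5 log₁₀(8.00) = −2.5 × (0.903) = -2.258.

-2.26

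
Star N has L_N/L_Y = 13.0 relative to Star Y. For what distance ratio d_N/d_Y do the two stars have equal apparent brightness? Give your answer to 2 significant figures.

Equal flux requires L_N/d_N² = L_Y/d_Y², so d_N/d_Y = √(L_N/L_Y)
= √(13.0) = 3.606.

3.6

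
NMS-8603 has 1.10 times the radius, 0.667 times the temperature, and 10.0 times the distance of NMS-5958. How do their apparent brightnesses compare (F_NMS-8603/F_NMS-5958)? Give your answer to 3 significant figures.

L_NMS-8603/L_NMS-5958 = (R_NMS-8603/R_NMS-5958)²(T_NMS-8603/T_NMS-5958)⁴ = (1.10)² × (0.667)⁴ = 0.2395.
F_NMS-8603/F_NMS-5958 = (L_NMS-8603/L_NMS-5958)/(d_NMS-8603/d_NMS-5958)² = 0.2395 / (10.0)² = 0.002395.

0.00239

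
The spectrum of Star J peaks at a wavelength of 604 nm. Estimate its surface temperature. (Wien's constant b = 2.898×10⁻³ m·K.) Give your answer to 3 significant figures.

4.80×10^3 K

T = b/λ_max = 2.898×10⁻³ / (604×10⁻⁹) = 4798 K.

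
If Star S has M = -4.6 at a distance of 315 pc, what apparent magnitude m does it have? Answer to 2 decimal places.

2.89

m = M + 5 log₁₀(d/10 pc) = -4.6 + 5 log₁₀(315/10)
  = -4.6 + 5 × 1.498 = -4.6 + 7.49 = 2.89.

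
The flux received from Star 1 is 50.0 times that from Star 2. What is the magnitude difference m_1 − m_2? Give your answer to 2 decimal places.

-4.25

m_1 − m_2 = −2.5 log₁₀(F_1/F_2) = −2.5 log₁₀(50.0) = −2.5 × (1.699) = -4.247.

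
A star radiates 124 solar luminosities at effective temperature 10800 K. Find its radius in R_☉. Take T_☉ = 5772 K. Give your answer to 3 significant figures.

R/R_☉ = √(L/L_☉) / (T/T_☉)² = √(124) / (1.871)²
       = 11.14 / 3.501 = 3.181.

3.18 R_☉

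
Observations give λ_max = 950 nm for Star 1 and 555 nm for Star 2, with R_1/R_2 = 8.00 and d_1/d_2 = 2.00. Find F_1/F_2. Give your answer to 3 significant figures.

Wien's law: T_1/T_2 = λ_2/λ_1 = 555/950 = 0.5842.
L_1/L_2 = (R_1/R_2)²(T_1/T_2)⁴ = (8.00)²(0.5842)⁴ = 7.455.
F_1/F_2 = (L_1/L_2)/(d_1/d_2)² = 7.455/(2.00)² = 1.864.

1.86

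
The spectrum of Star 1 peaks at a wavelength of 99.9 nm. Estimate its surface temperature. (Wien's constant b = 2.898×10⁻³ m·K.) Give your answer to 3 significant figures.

T = b/λ_max = 2.898×10⁻³ / (99.9×10⁻⁹) = 2.901×10^4 K.

2.90×10^4 K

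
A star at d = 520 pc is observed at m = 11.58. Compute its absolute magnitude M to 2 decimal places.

M = m − 5 log₁₀(d/10 pc) = 11.58 − 5 log₁₀(520/10)
  = 11.58 − 5 × 1.716 = 11.58 − 8.58 = 3.00.

3.00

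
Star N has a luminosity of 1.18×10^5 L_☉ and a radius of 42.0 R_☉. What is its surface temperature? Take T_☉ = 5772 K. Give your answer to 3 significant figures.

T/T_☉ = (L/L_☉)^(1/4) / (R/R_☉)^(1/2)
T = 5772 × (1.18×10^5)^(1/4) / √(42.0) = 5772 × 18.53 / 6.481 = 1.651×10^4 K.

1.65×10^4 K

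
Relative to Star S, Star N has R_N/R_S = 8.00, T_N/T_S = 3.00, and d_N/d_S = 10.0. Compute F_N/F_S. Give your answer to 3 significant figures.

L_N/L_S = (R_N/R_S)²(T_N/T_S)⁴ = (8.00)² × (3.00)⁴ = 5184.
F_N/F_S = (L_N/L_S)/(d_N/d_S)² = 5184 / (10.0)² = 51.84.

51.8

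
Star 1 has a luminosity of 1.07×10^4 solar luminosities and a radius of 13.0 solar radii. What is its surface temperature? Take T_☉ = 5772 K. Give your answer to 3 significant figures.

1.63×10^4 K

T/T_☉ = (L/L_☉)^(1/4) / (R/R_☉)^(1/2)
T = 5772 × (1.07×10^4)^(1/4) / √(13.0) = 5772 × 10.17 / 3.606 = 1.628×10^4 K.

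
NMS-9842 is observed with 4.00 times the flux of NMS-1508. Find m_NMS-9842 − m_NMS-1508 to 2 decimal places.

-1.51

m_NMS-9842 − m_NMS-1508 = −2.5 log₁₀(F_NMS-9842/F_NMS-1508) = −2.5 log₁₀(4.00) = −2.5 × (0.602) = -1.505.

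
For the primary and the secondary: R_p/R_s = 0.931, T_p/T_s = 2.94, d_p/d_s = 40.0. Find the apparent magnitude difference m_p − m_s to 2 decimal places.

3.48

L_p/L_s = (0.931)²(2.94)⁴ = 64.76.
F_p/F_s = (L_p/L_s)/(d_p/d_s)² = 64.76/1600 = 0.04047.
m_p − m_s = −2.5 log₁₀(0.04047) = 3.48.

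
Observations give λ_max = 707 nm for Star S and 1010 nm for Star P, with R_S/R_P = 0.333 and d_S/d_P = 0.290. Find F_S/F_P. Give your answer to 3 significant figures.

Wien's law: T_S/T_P = λ_P/λ_S = 1010/707 = 1.429.
L_S/L_P = (R_S/R_P)²(T_S/T_P)⁴ = (0.333)²(1.429)⁴ = 0.4618.
F_S/F_P = (L_S/L_P)/(d_S/d_P)² = 0.4618/(0.290)² = 5.492.

5.49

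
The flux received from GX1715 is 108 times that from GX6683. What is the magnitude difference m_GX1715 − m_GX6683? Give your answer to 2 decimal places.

-5.08

m_GX1715 − m_GX6683 = −2.5 log₁₀(F_GX1715/F_GX6683) = −2.5 log₁₀(108) = −2.5 × (2.033) = -5.084.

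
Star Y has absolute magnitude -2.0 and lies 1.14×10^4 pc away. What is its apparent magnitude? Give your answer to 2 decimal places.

13.28

m = M + 5 log₁₀(d/10 pc) = -2.0 + 5 log₁₀(1.14×10^4/10)
  = -2.0 + 5 × 3.057 = -2.0 + 15.28 = 13.28.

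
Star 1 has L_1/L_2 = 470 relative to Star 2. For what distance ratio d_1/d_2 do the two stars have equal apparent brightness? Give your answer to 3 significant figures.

Equal flux requires L_1/d_1² = L_2/d_2², so d_1/d_2 = √(L_1/L_2)
= √(470) = 21.68.

21.7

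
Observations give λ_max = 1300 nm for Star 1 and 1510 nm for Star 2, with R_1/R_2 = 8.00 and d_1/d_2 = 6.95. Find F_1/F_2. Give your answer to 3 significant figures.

2.41

Wien's law: T_1/T_2 = λ_2/λ_1 = 1510/1300 = 1.162.
L_1/L_2 = (R_1/R_2)²(T_1/T_2)⁴ = (8.00)²(1.162)⁴ = 116.5.
F_1/F_2 = (L_1/L_2)/(d_1/d_2)² = 116.5/(6.95)² = 2.412.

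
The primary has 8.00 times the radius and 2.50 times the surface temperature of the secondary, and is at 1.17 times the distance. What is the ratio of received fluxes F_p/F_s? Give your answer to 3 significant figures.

L_p/L_s = (R_p/R_s)²(T_p/T_s)⁴ = (8.00)² × (2.50)⁴ = 2500.
F_p/F_s = (L_p/L_s)/(d_p/d_s)² = 2500 / (1.17)² = 1826.

1.83×10^3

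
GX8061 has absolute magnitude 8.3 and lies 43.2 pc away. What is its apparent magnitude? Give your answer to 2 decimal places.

m = M + 5 log₁₀(d/10 pc) = 8.3 + 5 log₁₀(43.2/10)
  = 8.3 + 5 × 0.635 = 8.3 + 3.18 = 11.48.

11.48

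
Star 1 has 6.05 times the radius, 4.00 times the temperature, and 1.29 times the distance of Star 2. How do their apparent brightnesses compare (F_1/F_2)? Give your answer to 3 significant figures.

5.63×10^3

L_1/L_2 = (R_1/R_2)²(T_1/T_2)⁴ = (6.05)² × (4.00)⁴ = 9370.
F_1/F_2 = (L_1/L_2)/(d_1/d_2)² = 9370 / (1.29)² = 5631.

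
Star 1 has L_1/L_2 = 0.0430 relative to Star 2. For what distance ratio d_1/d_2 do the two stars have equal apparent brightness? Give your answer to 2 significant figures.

0.21

Equal flux requires L_1/d_1² = L_2/d_2², so d_1/d_2 = √(L_1/L_2)
= √(0.0430) = 0.2074.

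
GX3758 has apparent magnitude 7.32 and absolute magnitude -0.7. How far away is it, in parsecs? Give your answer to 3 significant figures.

m − M = 5 log₁₀(d/10 pc)
7.32 − (-0.7) = 8.02 = 5 log₁₀(d/10)
d = 10 × 10^(8.02/5) = 10 × 10^1.604 = 401.8 pc.

402 pc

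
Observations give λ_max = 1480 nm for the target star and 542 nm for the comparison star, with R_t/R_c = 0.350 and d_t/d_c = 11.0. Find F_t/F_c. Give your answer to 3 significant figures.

1.82×10^-5

Wien's law: T_t/T_c = λ_c/λ_t = 542/1480 = 0.3662.
L_t/L_c = (R_t/R_c)²(T_t/T_c)⁴ = (0.350)²(0.3662)⁴ = 0.002203.
F_t/F_c = (L_t/L_c)/(d_t/d_c)² = 0.002203/(11.0)² = 1.821×10^-5.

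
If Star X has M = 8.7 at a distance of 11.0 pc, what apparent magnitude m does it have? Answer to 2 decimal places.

m = M + 5 log₁₀(d/10 pc) = 8.7 + 5 log₁₀(11.0/10)
  = 8.7 + 5 × 0.041 = 8.7 + 0.21 = 8.91.

8.91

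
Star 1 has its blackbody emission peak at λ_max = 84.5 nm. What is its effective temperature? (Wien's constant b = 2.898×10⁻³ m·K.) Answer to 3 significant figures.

T = b/λ_max = 2.898×10⁻³ / (84.5×10⁻⁹) = 3.430×10^4 K.

3.43×10^4 K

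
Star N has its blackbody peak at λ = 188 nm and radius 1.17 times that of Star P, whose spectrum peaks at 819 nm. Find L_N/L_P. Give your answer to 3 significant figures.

Wien's law gives T ∝ 1/λ_max, so T_N/T_P = λ_P/λ_N = 819/188 = 4.356.
Then L ∝ R²T⁴ gives L_N/L_P = (1.17)² × (4.356)⁴ = 1.369 × 360.2 = 493.0.

493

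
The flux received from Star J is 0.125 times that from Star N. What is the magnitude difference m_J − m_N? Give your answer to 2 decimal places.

m_J − m_N = −2.5 log₁₀(F_J/F_N) = −2.5 log₁₀(0.125) = −2.5 × (-0.903) = 2.258.

2.26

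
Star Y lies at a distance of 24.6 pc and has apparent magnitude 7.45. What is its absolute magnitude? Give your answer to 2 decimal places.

M = m − 5 log₁₀(d/10 pc) = 7.45 − 5 log₁₀(24.6/10)
  = 7.45 − 5 × 0.391 = 7.45 − 1.95 = 5.50.

5.50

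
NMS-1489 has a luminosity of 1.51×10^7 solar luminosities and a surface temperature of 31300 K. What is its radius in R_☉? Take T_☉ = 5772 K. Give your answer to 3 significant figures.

R/R_☉ = √(L/L_☉) / (T/T_☉)² = √(1.51×10^7) / (5.423)²
       = 3886 / 29.41 = 132.1.

132 R_☉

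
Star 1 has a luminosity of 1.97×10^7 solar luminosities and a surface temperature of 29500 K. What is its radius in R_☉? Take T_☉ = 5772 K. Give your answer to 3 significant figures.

170 R_☉

R/R_☉ = √(L/L_☉) / (T/T_☉)² = √(1.97×10^7) / (5.111)²
       = 4438 / 26.12 = 169.9.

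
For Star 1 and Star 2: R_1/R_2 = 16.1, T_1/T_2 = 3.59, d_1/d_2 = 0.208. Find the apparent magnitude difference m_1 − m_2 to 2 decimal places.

L_1/L_2 = (16.1)²(3.59)⁴ = 4.306×10^4.
F_1/F_2 = (L_1/L_2)/(d_1/d_2)² = 4.306×10^4/0.04326 = 9.952×10^5.
m_1 − m_2 = −2.5 log₁₀(9.952×10^5) = -14.99.

-14.99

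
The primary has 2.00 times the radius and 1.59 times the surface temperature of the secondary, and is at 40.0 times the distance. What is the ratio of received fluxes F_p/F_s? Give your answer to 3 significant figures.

L_p/L_s = (R_p/R_s)²(T_p/T_s)⁴ = (2.00)² × (1.59)⁴ = 25.57.
F_p/F_s = (L_p/L_s)/(d_p/d_s)² = 25.57 / (40.0)² = 0.01598.

0.0160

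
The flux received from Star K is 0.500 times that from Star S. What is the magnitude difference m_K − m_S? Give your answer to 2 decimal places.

0.75

m_K − m_S = −2.5 log₁₀(F_K/F_S) = −2.5 log₁₀(0.500) = −2.5 × (-0.301) = 0.753.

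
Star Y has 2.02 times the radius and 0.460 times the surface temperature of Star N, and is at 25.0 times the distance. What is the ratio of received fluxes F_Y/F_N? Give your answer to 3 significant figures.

L_Y/L_N = (R_Y/R_N)²(T_Y/T_N)⁴ = (2.02)² × (0.460)⁴ = 0.1827.
F_Y/F_N = (L_Y/L_N)/(d_Y/d_N)² = 0.1827 / (25.0)² = 2.923×10^-4.

2.92×10^-4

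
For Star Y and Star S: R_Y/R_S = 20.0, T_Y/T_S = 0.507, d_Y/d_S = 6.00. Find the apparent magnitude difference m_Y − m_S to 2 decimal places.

0.34

L_Y/L_S = (20.0)²(0.507)⁴ = 26.43.
F_Y/F_S = (L_Y/L_S)/(d_Y/d_S)² = 26.43/36.00 = 0.7342.
m_Y − m_S = −2.5 log₁₀(0.7342) = 0.34.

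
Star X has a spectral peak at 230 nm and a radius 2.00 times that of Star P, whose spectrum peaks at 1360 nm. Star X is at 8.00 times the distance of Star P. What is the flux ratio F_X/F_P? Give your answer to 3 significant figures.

76.4

Wien's law: T_X/T_P = λ_P/λ_X = 1360/230 = 5.913.
L_X/L_P = (R_X/R_P)²(T_X/T_P)⁴ = (2.00)²(5.913)⁴ = 4890.
F_X/F_P = (L_X/L_P)/(d_X/d_P)² = 4890/(8.00)² = 76.41.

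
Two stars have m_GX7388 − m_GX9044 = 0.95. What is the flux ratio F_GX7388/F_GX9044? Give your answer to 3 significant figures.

F_GX7388/F_GX9044 = 10^(−(m_GX7388 − m_GX9044)/2.5) = 10^(-0.95/2.5) = 10^-0.380 = 0.4169.

0.417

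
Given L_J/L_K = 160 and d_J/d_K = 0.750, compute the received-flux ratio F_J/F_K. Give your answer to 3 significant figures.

F = L/(4πd²), so F_J/F_K = (L_J/L_K) / (d_J/d_K)²
= 160 / (0.750)² = 160 / 0.5625 = 284.4.

284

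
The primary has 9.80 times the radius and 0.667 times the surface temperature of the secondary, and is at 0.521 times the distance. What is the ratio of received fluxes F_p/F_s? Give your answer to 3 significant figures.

70.0

L_p/L_s = (R_p/R_s)²(T_p/T_s)⁴ = (9.80)² × (0.667)⁴ = 19.01.
F_p/F_s = (L_p/L_s)/(d_p/d_s)² = 19.01 / (0.521)² = 70.03.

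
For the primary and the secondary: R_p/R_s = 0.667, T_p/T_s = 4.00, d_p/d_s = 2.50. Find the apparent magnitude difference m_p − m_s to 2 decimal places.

-3.15

L_p/L_s = (0.667)²(4.00)⁴ = 113.9.
F_p/F_s = (L_p/L_s)/(d_p/d_s)² = 113.9/6.250 = 18.22.
m_p − m_s = −2.5 log₁₀(18.22) = -3.15.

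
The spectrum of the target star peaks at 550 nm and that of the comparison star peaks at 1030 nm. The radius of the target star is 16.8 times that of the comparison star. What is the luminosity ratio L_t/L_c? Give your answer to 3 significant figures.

3.47×10^3

Wien's law gives T ∝ 1/λ_max, so T_t/T_c = λ_c/λ_t = 1030/550 = 1.873.
Then L ∝ R²T⁴ gives L_t/L_c = (16.8)² × (1.873)⁴ = 282.2 × 12.30 = 3471.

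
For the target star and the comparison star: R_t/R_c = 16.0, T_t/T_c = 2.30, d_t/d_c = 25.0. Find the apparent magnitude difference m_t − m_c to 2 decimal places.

L_t/L_c = (16.0)²(2.30)⁴ = 7164.
F_t/F_c = (L_t/L_c)/(d_t/d_c)² = 7164/625.0 = 11.46.
m_t − m_c = −2.5 log₁₀(11.46) = -2.65.

-2.65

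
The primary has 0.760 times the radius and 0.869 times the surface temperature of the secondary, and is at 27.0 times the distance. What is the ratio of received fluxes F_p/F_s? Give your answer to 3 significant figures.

L_p/L_s = (R_p/R_s)²(T_p/T_s)⁴ = (0.760)² × (0.869)⁴ = 0.3294.
F_p/F_s = (L_p/L_s)/(d_p/d_s)² = 0.3294 / (27.0)² = 4.518×10^-4.

4.52×10^-4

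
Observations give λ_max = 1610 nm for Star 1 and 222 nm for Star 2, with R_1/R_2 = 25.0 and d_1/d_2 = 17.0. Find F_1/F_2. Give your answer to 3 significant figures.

7.82×10^-4

Wien's law: T_1/T_2 = λ_2/λ_1 = 222/1610 = 0.1379.
L_1/L_2 = (R_1/R_2)²(T_1/T_2)⁴ = (25.0)²(0.1379)⁴ = 0.2259.
F_1/F_2 = (L_1/L_2)/(d_1/d_2)² = 0.2259/(17.0)² = 7.818×10^-4.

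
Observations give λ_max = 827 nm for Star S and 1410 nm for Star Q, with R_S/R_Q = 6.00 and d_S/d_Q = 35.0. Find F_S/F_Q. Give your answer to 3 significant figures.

Wien's law: T_S/T_Q = λ_Q/λ_S = 1410/827 = 1.705.
L_S/L_Q = (R_S/R_Q)²(T_S/T_Q)⁴ = (6.00)²(1.705)⁴ = 304.2.
F_S/F_Q = (L_S/L_Q)/(d_S/d_Q)² = 304.2/(35.0)² = 0.2483.

0.248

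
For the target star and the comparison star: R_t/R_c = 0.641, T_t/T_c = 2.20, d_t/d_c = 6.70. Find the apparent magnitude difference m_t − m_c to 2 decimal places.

1.67

L_t/L_c = (0.641)²(2.20)⁴ = 9.625.
F_t/F_c = (L_t/L_c)/(d_t/d_c)² = 9.625/44.89 = 0.2144.
m_t − m_c = −2.5 log₁₀(0.2144) = 1.67.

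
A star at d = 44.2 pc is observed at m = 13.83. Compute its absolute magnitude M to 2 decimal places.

M = m − 5 log₁₀(d/10 pc) = 13.83 − 5 log₁₀(44.2/10)
  = 13.83 − 5 × 0.645 = 13.83 − 3.23 = 10.60.

10.60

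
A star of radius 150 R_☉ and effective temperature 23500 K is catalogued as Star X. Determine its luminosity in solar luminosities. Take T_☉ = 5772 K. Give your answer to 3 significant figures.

L/L_☉ = (R/R_☉)² (T/T_☉)⁴ = (150)² × (23500/5772)⁴
       = 2.250×10^4 × (4.071)⁴ = 2.250×10^4 × 274.8 = 6.182×10^6.

6.18×10^6 solar luminosities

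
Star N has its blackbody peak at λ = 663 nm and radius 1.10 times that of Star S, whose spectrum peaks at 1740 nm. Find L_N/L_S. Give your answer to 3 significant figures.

57.4

Wien's law gives T ∝ 1/λ_max, so T_N/T_S = λ_S/λ_N = 1740/663 = 2.624.
Then L ∝ R²T⁴ gives L_N/L_S = (1.10)² × (2.624)⁴ = 1.210 × 47.44 = 57.40.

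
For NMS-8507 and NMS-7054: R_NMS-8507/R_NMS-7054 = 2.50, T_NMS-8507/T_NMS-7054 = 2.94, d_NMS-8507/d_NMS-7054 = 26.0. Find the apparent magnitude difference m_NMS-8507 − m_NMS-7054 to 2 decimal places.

0.40

L_NMS-8507/L_NMS-7054 = (2.50)²(2.94)⁴ = 466.9.
F_NMS-8507/F_NMS-7054 = (L_NMS-8507/L_NMS-7054)/(d_NMS-8507/d_NMS-7054)² = 466.9/676.0 = 0.6908.
m_NMS-8507 − m_NMS-7054 = −2.5 log₁₀(0.6908) = 0.40.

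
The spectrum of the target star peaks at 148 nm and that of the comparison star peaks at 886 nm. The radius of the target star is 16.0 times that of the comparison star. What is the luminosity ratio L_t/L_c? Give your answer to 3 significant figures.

3.29×10^5

Wien's law gives T ∝ 1/λ_max, so T_t/T_c = λ_c/λ_t = 886/148 = 5.986.
Then L ∝ R²T⁴ gives L_t/L_c = (16.0)² × (5.986)⁴ = 256.0 × 1284 = 3.288×10^5.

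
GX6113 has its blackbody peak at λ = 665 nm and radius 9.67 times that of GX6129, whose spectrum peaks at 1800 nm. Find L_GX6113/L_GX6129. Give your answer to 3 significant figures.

5.02×10^3

Wien's law gives T ∝ 1/λ_max, so T_GX6113/T_GX6129 = λ_GX6129/λ_GX6113 = 1800/665 = 2.707.
Then L ∝ R²T⁴ gives L_GX6113/L_GX6129 = (9.67)² × (2.707)⁴ = 93.51 × 53.68 = 5019.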